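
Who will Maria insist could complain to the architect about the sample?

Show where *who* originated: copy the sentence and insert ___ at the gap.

Before movement: Maria will insist who could complain to the architect about the sample.
'who' is the subject of the clause embedded under 'insist'. The gap is right after 'insist'.

Who will Maria insist ___ could complain to the architect about the sample?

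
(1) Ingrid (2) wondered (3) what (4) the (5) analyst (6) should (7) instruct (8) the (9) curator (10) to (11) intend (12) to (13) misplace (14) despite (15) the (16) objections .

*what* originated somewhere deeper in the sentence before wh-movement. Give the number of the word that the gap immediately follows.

13

In situ: The analyst should instruct the curator to intend to misplace what despite the objections.
The filler 'what' is interpreted as the direct object of 'misplace'. Fronting leaves a gap immediately after 'misplace':
Ingrid wondered what the analyst should instruct the curator to intend to misplace ___ despite the objections.
'misplace' is word 13.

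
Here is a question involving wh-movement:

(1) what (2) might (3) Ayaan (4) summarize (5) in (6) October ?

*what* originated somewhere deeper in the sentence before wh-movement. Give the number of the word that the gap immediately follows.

4

In situ: Ayaan might summarize what in October.
'what' is the direct object of 'summarize'. Wh-movement fronts it, leaving a gap right after 'summarize':
What might Ayaan summarize ___ in October?
'summarize' is word 4.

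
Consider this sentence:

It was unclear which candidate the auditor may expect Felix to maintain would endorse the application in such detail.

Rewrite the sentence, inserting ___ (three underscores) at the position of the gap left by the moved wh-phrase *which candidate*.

Before movement: The auditor may expect Felix to maintain which candidate would endorse the application in such detail.
The filler 'which candidate' is interpreted as the subject of the clause embedded under 'maintain'. The gap is right after 'maintain'.

It was unclear which candidate the auditor may expect Felix to maintain ___ would endorse the application in such detail.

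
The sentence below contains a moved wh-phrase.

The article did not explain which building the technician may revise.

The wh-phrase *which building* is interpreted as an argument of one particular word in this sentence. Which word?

In situ: The technician may revise which building.
The filler 'which building' is interpreted as the direct object of 'revise'. It moves to the left edge, and the trace sits right after 'revise':
The article did not explain which building the technician may revise ___.

revise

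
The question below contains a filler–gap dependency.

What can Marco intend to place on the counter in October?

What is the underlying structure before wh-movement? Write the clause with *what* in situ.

The filler 'what' is interpreted as the direct object of 'place'. Fronting leaves a gap immediately after 'place':
What can Marco intend to place ___ on the counter in October?

Marco can intend to place what on the counter in October.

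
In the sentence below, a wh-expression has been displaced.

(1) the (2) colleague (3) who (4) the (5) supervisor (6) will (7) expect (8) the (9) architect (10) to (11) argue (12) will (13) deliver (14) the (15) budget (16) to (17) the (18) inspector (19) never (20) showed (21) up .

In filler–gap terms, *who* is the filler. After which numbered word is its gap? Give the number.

'who' functions as the subject of the clause embedded under 'argue'. Wh-movement fronts it, leaving a gap right after 'argue':
The colleague who the supervisor will expect the architect to argue ___ will deliver the budget to the inspector never showed up.
'argue' is word 11.

11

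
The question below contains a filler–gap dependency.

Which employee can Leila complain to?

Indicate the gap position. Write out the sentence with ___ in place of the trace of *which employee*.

Which employee can Leila complain to ___?

In situ: Leila can complain to which employee.
'which employee' functions as the object of the preposition 'to'. The gap is right after 'to'.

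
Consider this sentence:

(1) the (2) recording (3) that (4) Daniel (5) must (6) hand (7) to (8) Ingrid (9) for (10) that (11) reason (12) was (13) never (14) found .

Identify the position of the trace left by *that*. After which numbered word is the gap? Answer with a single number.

6

'that' functions as the direct object of 'hand'. Wh-movement fronts it, leaving a gap right after 'hand':
The recording that Daniel must hand ___ to Ingrid for that reason was never found.
'hand' is word 6.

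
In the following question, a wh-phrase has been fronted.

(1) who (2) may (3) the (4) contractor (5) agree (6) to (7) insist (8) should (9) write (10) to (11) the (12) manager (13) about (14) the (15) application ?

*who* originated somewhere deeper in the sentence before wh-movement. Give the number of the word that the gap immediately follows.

7

Before movement: The contractor may agree to insist who should write to the manager about the application.
The filler 'who' is interpreted as the subject of the clause embedded under 'insist'. Fronting leaves a gap immediately after 'insist':
Who may the contractor agree to insist ___ should write to the manager about the application?
'insist' is word 7.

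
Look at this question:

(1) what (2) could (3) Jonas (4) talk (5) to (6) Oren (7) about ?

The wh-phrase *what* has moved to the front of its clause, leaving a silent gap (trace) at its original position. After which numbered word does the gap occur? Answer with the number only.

Before movement: Jonas could talk to Oren about what.
'what' functions as the object of the preposition 'about'. It moves to the left edge, and the trace sits right after 'about':
What could Jonas talk to Oren about ___?
'about' is word 7.

7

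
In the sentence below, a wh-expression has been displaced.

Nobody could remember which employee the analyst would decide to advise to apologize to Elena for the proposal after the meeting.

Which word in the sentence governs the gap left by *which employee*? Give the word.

Pre-movement form: The analyst would decide to advise which employee to apologize to Elena for the proposal after the meeting.
'which employee' functions as the direct object of 'advise'. It moves to the left edge, and the trace sits right after 'advise':
Nobody could remember which employee the analyst would decide to advise ___ to apologize to Elena for the proposal after the meeting.

advise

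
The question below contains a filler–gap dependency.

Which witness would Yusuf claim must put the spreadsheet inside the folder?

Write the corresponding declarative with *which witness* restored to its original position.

'which witness' functions as the subject of the clause embedded under 'claim'. Wh-movement fronts it, leaving a gap right after 'claim':
Which witness would Yusuf claim ___ must put the spreadsheet inside the folder?

Yusuf would claim which witness must put the spreadsheet inside the folder.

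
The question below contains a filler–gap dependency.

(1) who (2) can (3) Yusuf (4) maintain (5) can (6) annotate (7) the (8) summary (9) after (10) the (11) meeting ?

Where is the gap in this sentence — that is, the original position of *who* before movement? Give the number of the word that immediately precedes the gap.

4

Underlying clause: Yusuf can maintain who can annotate the summary after the meeting.
'who' functions as the subject of the clause embedded under 'maintain'. Wh-movement fronts it, leaving a gap right after 'maintain':
Who can Yusuf maintain ___ can annotate the summary after the meeting?
'maintain' is word 4.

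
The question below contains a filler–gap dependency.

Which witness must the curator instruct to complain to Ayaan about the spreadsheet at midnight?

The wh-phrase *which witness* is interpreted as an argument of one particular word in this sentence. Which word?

instruct

Before movement: The curator must instruct which witness to complain to Ayaan about the spreadsheet at midnight.
The filler 'which witness' is interpreted as the direct object of 'instruct'. Wh-movement fronts it, leaving a gap right after 'instruct':
Which witness must the curator instruct ___ to complain to Ayaan about the spreadsheet at midnight?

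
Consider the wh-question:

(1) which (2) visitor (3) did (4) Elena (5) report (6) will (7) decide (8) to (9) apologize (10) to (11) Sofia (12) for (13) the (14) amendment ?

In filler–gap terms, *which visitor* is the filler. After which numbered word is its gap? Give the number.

5

Pre-movement form: Elena did report which visitor will decide to apologize to Sofia for the amendment.
The filler 'which visitor' is interpreted as the subject of the clause embedded under 'report'. It moves to the left edge, and the trace sits right after 'report':
Which visitor did Elena report ___ will decide to apologize to Sofia for the amendment?
'report' is word 5.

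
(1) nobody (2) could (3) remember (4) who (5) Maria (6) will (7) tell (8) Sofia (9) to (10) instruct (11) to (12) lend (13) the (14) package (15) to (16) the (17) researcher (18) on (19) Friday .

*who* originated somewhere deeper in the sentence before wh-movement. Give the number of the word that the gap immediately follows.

Underlying clause: Maria will tell Sofia to instruct who to lend the package to the researcher on Friday.
'who' is the direct object of 'instruct'. Wh-movement fronts it, leaving a gap right after 'instruct':
Nobody could remember who Maria will tell Sofia to instruct ___ to lend the package to the researcher on Friday.
'instruct' is word 10.

10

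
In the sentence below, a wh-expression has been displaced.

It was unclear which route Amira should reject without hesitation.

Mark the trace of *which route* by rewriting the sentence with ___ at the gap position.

Before movement: Amira should reject which route without hesitation.
'which route' functions as the direct object of 'reject'. The gap is right after 'reject'.

It was unclear which route Amira should reject ___ without hesitation.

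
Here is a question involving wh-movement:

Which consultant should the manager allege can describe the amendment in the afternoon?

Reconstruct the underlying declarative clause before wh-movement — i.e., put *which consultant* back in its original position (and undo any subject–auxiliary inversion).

'which consultant' is the subject of the clause embedded under 'allege'. Fronting leaves a gap immediately after 'allege':
Which consultant should the manager allege ___ can describe the amendment in the afternoon?

The manager should allege which consultant can describe the amendment in the afternoon.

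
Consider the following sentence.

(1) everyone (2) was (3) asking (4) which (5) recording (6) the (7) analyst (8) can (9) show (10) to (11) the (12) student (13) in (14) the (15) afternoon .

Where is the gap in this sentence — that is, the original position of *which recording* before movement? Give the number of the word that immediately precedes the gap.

In situ: The analyst can show which recording to the student in the afternoon.
The filler 'which recording' is interpreted as the direct object of 'show'. It moves to the left edge, and the trace sits right after 'show':
Everyone was asking which recording the analyst can show ___ to the student in the afternoon.
'show' is word 9.

9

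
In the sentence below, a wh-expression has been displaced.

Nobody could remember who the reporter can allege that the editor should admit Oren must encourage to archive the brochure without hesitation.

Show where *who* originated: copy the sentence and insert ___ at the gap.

Nobody could remember who the reporter can allege that the editor should admit Oren must encourage ___ to archive the brochure without hesitation.

In situ: The reporter can allege that the editor should admit Oren must encourage who to archive the brochure without hesitation.
'who' is the direct object of 'encourage'. The gap is right after 'encourage'.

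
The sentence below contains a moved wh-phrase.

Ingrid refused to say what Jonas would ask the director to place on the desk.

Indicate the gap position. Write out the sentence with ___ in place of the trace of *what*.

Pre-movement form: Jonas would ask the director to place what on the desk.
The filler 'what' is interpreted as the direct object of 'place'. The gap is right after 'place'.

Ingrid refused to say what Jonas would ask the director to place ___ on the desk.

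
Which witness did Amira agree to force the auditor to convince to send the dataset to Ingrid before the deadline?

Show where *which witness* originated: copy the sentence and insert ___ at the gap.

In situ: Amira did agree to force the auditor to convince which witness to send the dataset to Ingrid before the deadline.
'which witness' is the direct object of 'convince'. The gap is right after 'convince'.

Which witness did Amira agree to force the auditor to convince ___ to send the dataset to Ingrid before the deadline?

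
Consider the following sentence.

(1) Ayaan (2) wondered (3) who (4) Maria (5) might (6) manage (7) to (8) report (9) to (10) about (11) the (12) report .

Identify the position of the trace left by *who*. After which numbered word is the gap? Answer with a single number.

9

Before movement: Maria might manage to report to who about the report.
'who' functions as the object of the preposition 'to'. Fronting leaves a gap immediately after 'to':
Ayaan wondered who Maria might manage to report to ___ about the report.
'to' is word 9.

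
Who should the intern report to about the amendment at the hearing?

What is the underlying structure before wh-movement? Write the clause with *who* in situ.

The filler 'who' is interpreted as the object of the preposition 'to'. Fronting leaves a gap immediately after 'to':
Who should the intern report to ___ about the amendment at the hearing?

The intern should report to who about the amendment at the hearing.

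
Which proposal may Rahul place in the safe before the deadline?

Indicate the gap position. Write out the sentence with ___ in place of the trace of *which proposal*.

Which proposal may Rahul place ___ in the safe before the deadline?

Pre-movement form: Rahul may place which proposal in the safe before the deadline.
'which proposal' is the direct object of 'place'. The gap is right after 'place'.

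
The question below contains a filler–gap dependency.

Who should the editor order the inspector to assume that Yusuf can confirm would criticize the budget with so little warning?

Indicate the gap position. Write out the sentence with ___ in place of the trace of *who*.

Who should the editor order the inspector to assume that Yusuf can confirm ___ would criticize the budget with so little warning?

Underlying clause: The editor should order the inspector to assume that Yusuf can confirm who would criticize the budget with so little warning.
'who' functions as the subject of the clause embedded under 'confirm'. The gap is right after 'confirm'.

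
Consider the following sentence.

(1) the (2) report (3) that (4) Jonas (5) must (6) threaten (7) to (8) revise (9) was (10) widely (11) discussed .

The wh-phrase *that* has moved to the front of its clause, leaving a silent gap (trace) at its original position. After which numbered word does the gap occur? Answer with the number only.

8

'that' is the direct object of 'revise'. It moves to the left edge, and the trace sits right after 'revise':
The report that Jonas must threaten to revise ___ was widely discussed.
'revise' is word 8.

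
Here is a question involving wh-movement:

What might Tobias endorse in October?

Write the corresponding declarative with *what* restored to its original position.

'what' functions as the direct object of 'endorse'. Wh-movement fronts it, leaving a gap right after 'endorse':
What might Tobias endorse ___ in October?

Tobias might endorse what in October.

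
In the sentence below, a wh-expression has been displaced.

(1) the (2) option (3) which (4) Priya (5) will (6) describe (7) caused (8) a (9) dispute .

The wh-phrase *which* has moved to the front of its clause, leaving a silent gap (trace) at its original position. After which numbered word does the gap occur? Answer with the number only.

'which' is the direct object of 'describe'. Fronting leaves a gap immediately after 'describe':
The option which Priya will describe ___ caused a dispute.
'describe' is word 6.

6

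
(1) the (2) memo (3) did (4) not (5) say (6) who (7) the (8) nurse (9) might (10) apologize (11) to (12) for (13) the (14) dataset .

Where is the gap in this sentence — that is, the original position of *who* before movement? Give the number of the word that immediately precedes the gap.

11

Pre-movement form: The nurse might apologize to who for the dataset.
'who' is the object of the preposition 'to'. Fronting leaves a gap immediately after 'to':
The memo did not say who the nurse might apologize to ___ for the dataset.
'to' is word 11.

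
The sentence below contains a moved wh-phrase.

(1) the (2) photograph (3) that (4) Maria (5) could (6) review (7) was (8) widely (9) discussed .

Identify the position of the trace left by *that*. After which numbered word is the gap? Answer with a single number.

6

'that' functions as the direct object of 'review'. Wh-movement fronts it, leaving a gap right after 'review':
The photograph that Maria could review ___ was widely discussed.
'review' is word 6.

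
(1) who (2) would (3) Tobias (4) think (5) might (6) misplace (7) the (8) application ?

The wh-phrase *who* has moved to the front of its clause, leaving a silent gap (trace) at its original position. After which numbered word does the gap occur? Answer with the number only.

Pre-movement form: Tobias would think who might misplace the application.
The filler 'who' is interpreted as the subject of the clause embedded under 'think'. Fronting leaves a gap immediately after 'think':
Who would Tobias think ___ might misplace the application?
'think' is word 4.

4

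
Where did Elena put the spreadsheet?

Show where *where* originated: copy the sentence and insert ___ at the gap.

Where did Elena put the spreadsheet ___?

Underlying clause: Elena did put the spreadsheet where.
'where' functions as the locative complement of 'put'. The gap is right after 'spreadsheet'.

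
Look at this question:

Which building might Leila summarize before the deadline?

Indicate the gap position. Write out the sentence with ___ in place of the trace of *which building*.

Which building might Leila summarize ___ before the deadline?

Underlying clause: Leila might summarize which building before the deadline.
'which building' functions as the direct object of 'summarize'. The gap is right after 'summarize'.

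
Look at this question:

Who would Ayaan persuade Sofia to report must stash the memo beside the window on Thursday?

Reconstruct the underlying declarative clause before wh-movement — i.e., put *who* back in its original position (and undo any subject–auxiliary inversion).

Ayaan would persuade Sofia to report who must stash the memo beside the window on Thursday.

'who' is the subject of the clause embedded under 'report'. Wh-movement fronts it, leaving a gap right after 'report':
Who would Ayaan persuade Sofia to report ___ must stash the memo beside the window on Thursday?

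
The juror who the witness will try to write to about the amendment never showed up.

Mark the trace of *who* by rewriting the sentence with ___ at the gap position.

The juror who the witness will try to write to ___ about the amendment never showed up.

'who' functions as the object of the preposition 'to'. The gap is right after 'to'.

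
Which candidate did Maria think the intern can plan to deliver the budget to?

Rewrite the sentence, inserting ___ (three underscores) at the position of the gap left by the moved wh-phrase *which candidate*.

Which candidate did Maria think the intern can plan to deliver the budget to ___?

Underlying clause: Maria did think the intern can plan to deliver the budget to which candidate.
'which candidate' is the object of the preposition 'to' (recipient of 'deliver'). The gap is right after 'to'.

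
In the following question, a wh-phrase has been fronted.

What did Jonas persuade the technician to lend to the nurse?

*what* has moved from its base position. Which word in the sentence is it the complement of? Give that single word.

lend

Before movement: Jonas did persuade the technician to lend what to the nurse.
'what' functions as the direct object of 'lend'. Wh-movement fronts it, leaving a gap right after 'lend':
What did Jonas persuade the technician to lend ___ to the nurse?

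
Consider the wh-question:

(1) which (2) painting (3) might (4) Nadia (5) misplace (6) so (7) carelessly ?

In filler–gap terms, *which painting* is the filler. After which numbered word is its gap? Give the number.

In situ: Nadia might misplace which painting so carelessly.
'which painting' is the direct object of 'misplace'. It moves to the left edge, and the trace sits right after 'misplace':
Which painting might Nadia misplace ___ so carelessly?
'misplace' is word 5.

5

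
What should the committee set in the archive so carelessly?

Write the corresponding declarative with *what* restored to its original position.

The filler 'what' is interpreted as the direct object of 'set'. It moves to the left edge, and the trace sits right after 'set':
What should the committee set ___ in the archive so carelessly?

The committee should set what in the archive so carelessly.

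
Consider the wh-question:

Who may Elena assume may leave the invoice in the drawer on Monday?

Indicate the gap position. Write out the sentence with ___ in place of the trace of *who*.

Who may Elena assume ___ may leave the invoice in the drawer on Monday?

In situ: Elena may assume who may leave the invoice in the drawer on Monday.
The filler 'who' is interpreted as the subject of the clause embedded under 'assume'. The gap is right after 'assume'.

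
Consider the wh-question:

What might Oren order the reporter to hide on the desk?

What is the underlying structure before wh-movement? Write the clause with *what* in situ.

'what' functions as the direct object of 'hide'. It moves to the left edge, and the trace sits right after 'hide':
What might Oren order the reporter to hide ___ on the desk?

Oren might order the reporter to hide what on the desk.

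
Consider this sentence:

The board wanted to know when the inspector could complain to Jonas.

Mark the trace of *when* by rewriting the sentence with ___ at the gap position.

Underlying clause: The inspector could complain to Jonas when.
'when' is the temporal adjunct. The gap is right after 'Jonas'.

The board wanted to know when the inspector could complain to Jonas ___.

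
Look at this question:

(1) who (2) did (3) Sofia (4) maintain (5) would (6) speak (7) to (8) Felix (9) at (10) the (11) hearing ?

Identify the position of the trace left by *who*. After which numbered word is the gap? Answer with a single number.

In situ: Sofia did maintain who would speak to Felix at the hearing.
'who' functions as the subject of the clause embedded under 'maintain'. It moves to the left edge, and the trace sits right after 'maintain':
Who did Sofia maintain ___ would speak to Felix at the hearing?
'maintain' is word 4.

4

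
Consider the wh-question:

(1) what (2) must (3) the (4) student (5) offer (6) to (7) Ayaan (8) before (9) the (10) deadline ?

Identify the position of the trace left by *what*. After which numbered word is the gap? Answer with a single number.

5

Underlying clause: The student must offer what to Ayaan before the deadline.
'what' functions as the direct object of 'offer'. It moves to the left edge, and the trace sits right after 'offer':
What must the student offer ___ to Ayaan before the deadline?
'offer' is word 5.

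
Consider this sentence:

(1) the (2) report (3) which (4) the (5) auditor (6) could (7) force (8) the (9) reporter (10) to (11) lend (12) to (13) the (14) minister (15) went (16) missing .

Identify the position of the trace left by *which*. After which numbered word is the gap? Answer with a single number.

11

'which' is the direct object of 'lend'. It moves to the left edge, and the trace sits right after 'lend':
The report which the auditor could force the reporter to lend ___ to the minister went missing.
'lend' is word 11.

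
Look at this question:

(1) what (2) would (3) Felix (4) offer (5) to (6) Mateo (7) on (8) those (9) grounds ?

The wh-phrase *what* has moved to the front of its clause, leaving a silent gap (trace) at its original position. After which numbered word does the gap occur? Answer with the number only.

4

Before movement: Felix would offer what to Mateo on those grounds.
'what' functions as the direct object of 'offer'. Wh-movement fronts it, leaving a gap right after 'offer':
What would Felix offer ___ to Mateo on those grounds?
'offer' is word 4.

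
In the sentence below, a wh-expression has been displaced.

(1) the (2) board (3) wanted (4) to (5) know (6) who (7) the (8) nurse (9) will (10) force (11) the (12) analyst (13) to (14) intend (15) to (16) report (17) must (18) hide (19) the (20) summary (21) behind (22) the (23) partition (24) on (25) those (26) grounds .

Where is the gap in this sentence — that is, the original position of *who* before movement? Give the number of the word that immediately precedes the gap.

16

Underlying clause: The nurse will force the analyst to intend to report who must hide the summary behind the partition on those grounds.
'who' is the subject of the clause embedded under 'report'. It moves to the left edge, and the trace sits right after 'report':
The board wanted to know who the nurse will force the analyst to intend to report ___ must hide the summary behind the partition on those grounds.
'report' is word 16.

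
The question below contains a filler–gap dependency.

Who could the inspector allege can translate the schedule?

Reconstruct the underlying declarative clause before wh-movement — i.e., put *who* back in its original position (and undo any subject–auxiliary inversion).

'who' is the subject of the clause embedded under 'allege'. Wh-movement fronts it, leaving a gap right after 'allege':
Who could the inspector allege ___ can translate the schedule?

The inspector could allege who can translate the schedule.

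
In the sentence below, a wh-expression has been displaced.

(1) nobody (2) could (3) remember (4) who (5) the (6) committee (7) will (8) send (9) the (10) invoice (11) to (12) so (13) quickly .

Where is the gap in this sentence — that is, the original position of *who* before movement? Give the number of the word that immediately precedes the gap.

In situ: The committee will send the invoice to who so quickly.
The filler 'who' is interpreted as the object of the preposition 'to' (recipient of 'send'). Fronting leaves a gap immediately after 'to':
Nobody could remember who the committee will send the invoice to ___ so quickly.
'to' is word 11.

11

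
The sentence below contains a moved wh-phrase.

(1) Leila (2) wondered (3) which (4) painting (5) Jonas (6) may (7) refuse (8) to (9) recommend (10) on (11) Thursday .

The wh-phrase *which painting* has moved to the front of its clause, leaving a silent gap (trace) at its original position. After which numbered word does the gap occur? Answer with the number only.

Pre-movement form: Jonas may refuse to recommend which painting on Thursday.
'which painting' is the direct object of 'recommend'. Wh-movement fronts it, leaving a gap right after 'recommend':
Leila wondered which painting Jonas may refuse to recommend ___ on Thursday.
'recommend' is word 9.

9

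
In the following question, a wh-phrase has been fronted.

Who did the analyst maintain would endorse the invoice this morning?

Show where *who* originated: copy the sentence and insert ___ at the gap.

Who did the analyst maintain ___ would endorse the invoice this morning?

Before movement: The analyst did maintain who would endorse the invoice this morning.
'who' functions as the subject of the clause embedded under 'maintain'. The gap is right after 'maintain'.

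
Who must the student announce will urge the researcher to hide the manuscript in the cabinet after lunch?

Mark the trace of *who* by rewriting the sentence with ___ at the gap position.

Who must the student announce ___ will urge the researcher to hide the manuscript in the cabinet after lunch?

Underlying clause: The student must announce who will urge the researcher to hide the manuscript in the cabinet after lunch.
The filler 'who' is interpreted as the subject of the clause embedded under 'announce'. The gap is right after 'announce'.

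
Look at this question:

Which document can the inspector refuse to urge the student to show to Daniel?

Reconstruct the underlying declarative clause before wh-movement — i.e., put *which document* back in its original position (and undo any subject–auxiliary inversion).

The inspector can refuse to urge the student to show which document to Daniel.

'which document' functions as the direct object of 'show'. Fronting leaves a gap immediately after 'show':
Which document can the inspector refuse to urge the student to show ___ to Daniel?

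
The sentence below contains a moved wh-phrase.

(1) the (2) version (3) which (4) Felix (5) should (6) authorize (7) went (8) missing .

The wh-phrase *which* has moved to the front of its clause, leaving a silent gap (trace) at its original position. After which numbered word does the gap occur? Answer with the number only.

'which' functions as the direct object of 'authorize'. It moves to the left edge, and the trace sits right after 'authorize':
The version which Felix should authorize ___ went missing.
'authorize' is word 6.

6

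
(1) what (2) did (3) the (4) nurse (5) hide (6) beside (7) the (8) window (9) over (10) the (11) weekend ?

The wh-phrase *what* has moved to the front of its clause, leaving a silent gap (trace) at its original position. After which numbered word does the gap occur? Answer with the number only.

Before movement: The nurse did hide what beside the window over the weekend.
'what' functions as the direct object of 'hide'. Wh-movement fronts it, leaving a gap right after 'hide':
What did the nurse hide ___ beside the window over the weekend?
'hide' is word 5.

5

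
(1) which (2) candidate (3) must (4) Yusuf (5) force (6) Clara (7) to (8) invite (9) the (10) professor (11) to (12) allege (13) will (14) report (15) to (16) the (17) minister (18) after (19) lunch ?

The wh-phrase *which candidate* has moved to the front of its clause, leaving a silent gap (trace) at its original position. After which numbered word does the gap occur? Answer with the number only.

Before movement: Yusuf must force Clara to invite the professor to allege which candidate will report to the minister after lunch.
'which candidate' functions as the subject of the clause embedded under 'allege'. Wh-movement fronts it, leaving a gap right after 'allege':
Which candidate must Yusuf force Clara to invite the professor to allege ___ will report to the minister after lunch?
'allege' is word 12.

12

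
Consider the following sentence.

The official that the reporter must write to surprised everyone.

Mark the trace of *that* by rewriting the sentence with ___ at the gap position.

The official that the reporter must write to ___ surprised everyone.

'that' functions as the object of the preposition 'to'. The gap is right after 'to'.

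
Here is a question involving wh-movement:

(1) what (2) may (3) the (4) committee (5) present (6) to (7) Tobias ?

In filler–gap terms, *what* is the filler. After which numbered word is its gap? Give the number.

5

In situ: The committee may present what to Tobias.
'what' functions as the direct object of 'present'. Wh-movement fronts it, leaving a gap right after 'present':
What may the committee present ___ to Tobias?
'present' is word 5.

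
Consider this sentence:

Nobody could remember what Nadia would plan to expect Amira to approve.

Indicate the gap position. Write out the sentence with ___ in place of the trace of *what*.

Pre-movement form: Nadia would plan to expect Amira to approve what.
The filler 'what' is interpreted as the direct object of 'approve'. The gap is right after 'approve'.

Nobody could remember what Nadia would plan to expect Amira to approve ___.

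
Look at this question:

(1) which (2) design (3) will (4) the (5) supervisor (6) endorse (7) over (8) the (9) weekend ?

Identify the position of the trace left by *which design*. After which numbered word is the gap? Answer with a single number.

6

Before movement: The supervisor will endorse which design over the weekend.
'which design' is the direct object of 'endorse'. Fronting leaves a gap immediately after 'endorse':
Which design will the supervisor endorse ___ over the weekend?
'endorse' is word 6.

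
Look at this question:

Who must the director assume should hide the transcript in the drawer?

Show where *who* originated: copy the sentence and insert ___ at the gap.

Before movement: The director must assume who should hide the transcript in the drawer.
The filler 'who' is interpreted as the subject of the clause embedded under 'assume'. The gap is right after 'assume'.

Who must the director assume ___ should hide the transcript in the drawer?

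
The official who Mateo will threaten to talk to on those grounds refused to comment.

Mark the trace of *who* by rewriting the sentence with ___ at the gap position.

The filler 'who' is interpreted as the object of the preposition 'to'. The gap is right after 'to'.

The official who Mateo will threaten to talk to ___ on those grounds refused to comment.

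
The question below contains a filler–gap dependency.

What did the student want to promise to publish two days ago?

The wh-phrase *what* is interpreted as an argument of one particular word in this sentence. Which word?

Pre-movement form: The student did want to promise to publish what two days ago.
The filler 'what' is interpreted as the direct object of 'publish'. Wh-movement fronts it, leaving a gap right after 'publish':
What did the student want to promise to publish ___ two days ago?

publish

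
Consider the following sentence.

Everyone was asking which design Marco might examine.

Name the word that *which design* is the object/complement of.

examine

Before movement: Marco might examine which design.
'which design' is the direct object of 'examine'. Wh-movement fronts it, leaving a gap right after 'examine':
Everyone was asking which design Marco might examine ___.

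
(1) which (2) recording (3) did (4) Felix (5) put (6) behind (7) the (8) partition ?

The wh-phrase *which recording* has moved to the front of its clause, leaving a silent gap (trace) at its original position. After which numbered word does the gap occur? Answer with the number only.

5

Before movement: Felix did put which recording behind the partition.
'which recording' functions as the direct object of 'put'. Fronting leaves a gap immediately after 'put':
Which recording did Felix put ___ behind the partition?
'put' is word 5.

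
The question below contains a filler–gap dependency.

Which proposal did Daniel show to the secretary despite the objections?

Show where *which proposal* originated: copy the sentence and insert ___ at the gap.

Underlying clause: Daniel did show which proposal to the secretary despite the objections.
'which proposal' is the direct object of 'show'. The gap is right after 'show'.

Which proposal did Daniel show ___ to the secretary despite the objections?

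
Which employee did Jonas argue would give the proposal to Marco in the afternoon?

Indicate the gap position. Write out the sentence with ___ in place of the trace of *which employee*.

Which employee did Jonas argue ___ would give the proposal to Marco in the afternoon?

In situ: Jonas did argue which employee would give the proposal to Marco in the afternoon.
The filler 'which employee' is interpreted as the subject of the clause embedded under 'argue'. The gap is right after 'argue'.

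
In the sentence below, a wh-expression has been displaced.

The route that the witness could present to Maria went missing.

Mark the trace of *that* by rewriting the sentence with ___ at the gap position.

'that' is the direct object of 'present'. The gap is right after 'present'.

The route that the witness could present ___ to Maria went missing.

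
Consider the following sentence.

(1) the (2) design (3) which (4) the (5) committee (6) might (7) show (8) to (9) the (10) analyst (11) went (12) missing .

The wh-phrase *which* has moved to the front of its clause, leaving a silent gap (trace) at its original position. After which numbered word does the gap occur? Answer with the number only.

The filler 'which' is interpreted as the direct object of 'show'. Fronting leaves a gap immediately after 'show':
The design which the committee might show ___ to the analyst went missing.
'show' is word 7.

7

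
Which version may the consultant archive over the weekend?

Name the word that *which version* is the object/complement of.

archive

Underlying clause: The consultant may archive which version over the weekend.
'which version' is the direct object of 'archive'. It moves to the left edge, and the trace sits right after 'archive':
Which version may the consultant archive ___ over the weekend?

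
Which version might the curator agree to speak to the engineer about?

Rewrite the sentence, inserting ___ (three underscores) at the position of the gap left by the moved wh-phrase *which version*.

Which version might the curator agree to speak to the engineer about ___?

Underlying clause: The curator might agree to speak to the engineer about which version.
'which version' is the object of the preposition 'about'. The gap is right after 'about'.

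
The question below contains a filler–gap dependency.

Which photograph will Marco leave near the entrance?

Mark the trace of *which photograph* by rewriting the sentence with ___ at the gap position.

Which photograph will Marco leave ___ near the entrance?

Underlying clause: Marco will leave which photograph near the entrance.
'which photograph' functions as the direct object of 'leave'. The gap is right after 'leave'.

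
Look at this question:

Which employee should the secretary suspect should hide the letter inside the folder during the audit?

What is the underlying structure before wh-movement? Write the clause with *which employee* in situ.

The secretary should suspect which employee should hide the letter inside the folder during the audit.

'which employee' is the subject of the clause embedded under 'suspect'. Wh-movement fronts it, leaving a gap right after 'suspect':
Which employee should the secretary suspect ___ should hide the letter inside the folder during the audit?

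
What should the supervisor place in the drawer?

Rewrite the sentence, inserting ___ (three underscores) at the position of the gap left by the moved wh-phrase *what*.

Underlying clause: The supervisor should place what in the drawer.
'what' is the direct object of 'place'. The gap is right after 'place'.

What should the supervisor place ___ in the drawer?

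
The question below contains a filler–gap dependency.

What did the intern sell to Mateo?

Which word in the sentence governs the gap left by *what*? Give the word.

In situ: The intern did sell what to Mateo.
The filler 'what' is interpreted as the direct object of 'sell'. It moves to the left edge, and the trace sits right after 'sell':
What did the intern sell ___ to Mateo?

sell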